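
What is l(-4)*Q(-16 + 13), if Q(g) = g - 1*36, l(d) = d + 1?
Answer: 117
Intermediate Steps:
l(d) = 1 + d
Q(g) = -36 + g (Q(g) = g - 36 = -36 + g)
l(-4)*Q(-16 + 13) = (1 - 4)*(-36 + (-16 + 13)) = -3*(-36 - 3) = -3*(-39) = 117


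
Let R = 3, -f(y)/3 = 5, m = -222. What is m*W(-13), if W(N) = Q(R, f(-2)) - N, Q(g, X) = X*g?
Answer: 7104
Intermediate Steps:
f(y) = -15 (f(y) = -3*5 = -15)
W(N) = -45 - N (W(N) = -15*3 - N = -45 - N)
m*W(-13) = -222*(-45 - 1*(-13)) = -222*(-45 + 13) = -222*(-32) = 7104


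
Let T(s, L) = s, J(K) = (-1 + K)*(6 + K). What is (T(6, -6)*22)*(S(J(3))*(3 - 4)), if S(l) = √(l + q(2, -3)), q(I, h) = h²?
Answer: -396*√3 ≈ -685.89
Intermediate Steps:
S(l) = √(9 + l) (S(l) = √(l + (-3)²) = √(l + 9) = √(9 + l))
(T(6, -6)*22)*(S(J(3))*(3 - 4)) = (6*22)*(√(9 + (-6 + 3² + 5*3))*(3 - 4)) = 132*(√(9 + (-6 + 9 + 15))*(-1)) = 132*(√(9 + 18)*(-1)) = 132*(√27*(-1)) = 132*((3*√3)*(-1)) = 132*(-3*√3) = -396*√3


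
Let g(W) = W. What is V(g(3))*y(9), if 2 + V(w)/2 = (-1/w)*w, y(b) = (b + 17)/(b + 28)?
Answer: -156/37 ≈ -4.2162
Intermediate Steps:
y(b) = (17 + b)/(28 + b)
V(w) = -6 (V(w) = -4 + 2*((-1/w)*w) = -4 + 2*(-1) = -4 - 2 = -6)
V(g(3))*y(9) = -6*(17 + 9)/(28 + 9) = -6*26/37 = -156/37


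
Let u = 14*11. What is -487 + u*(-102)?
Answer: -16195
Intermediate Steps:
u = 154
-487 + u*(-102) = -487 + 154*(-102) = -487 - 15708 = -16195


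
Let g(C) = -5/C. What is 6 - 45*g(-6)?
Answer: -63/2 ≈ -31.500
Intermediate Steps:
6 - 45*g(-6) = 6 - (-225)/(-6) = 6 - (-225)*(-1)/6 = 6 - 45*5/6 = 6 - 75/2 = -63/2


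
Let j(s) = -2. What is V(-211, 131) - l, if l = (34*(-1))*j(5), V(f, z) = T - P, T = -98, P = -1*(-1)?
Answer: -167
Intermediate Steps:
P = 1
V(f, z) = -99 (V(f, z) = -98 - 1*1 = -98 - 1 = -99)
l = 68 (l = (34*(-1))*(-2) = -34*(-2) = 68)
V(-211, 131) - l = -99 - 1*68 = -99 - 68 = -167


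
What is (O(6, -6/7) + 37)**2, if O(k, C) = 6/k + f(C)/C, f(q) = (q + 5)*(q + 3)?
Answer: 149769/196 ≈ 764.13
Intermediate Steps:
f(q) = (3 + q)*(5 + q) (f(q) = (5 + q)*(3 + q) = (3 + q)*(5 + q))
O(k, C) = 6/k + (15 + C**2 + 8*C)/C
(O(6, -6/7) + 37)**2 = ((8 - 6/7 + 6/6 + 15/((-6/7))) + 37)**2 = ((8 - 6*1/7 + 6*(1/6) + 15/((-6*1/7))) + 37)**2 = ((8 - 6/7 + 1 + 15/(-6/7)) + 37)**2 = ((8 - 6/7 + 1 + 15*(-7/6)) + 37)**2 = ((8 - 6/7 + 1 - 35/2) + 37)**2 = (-131/14 + 37)**2 = (387/14)**2 = 149769/196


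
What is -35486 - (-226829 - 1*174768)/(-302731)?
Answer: -10743113863/302731 ≈ -35487.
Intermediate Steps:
-35486 - (-226829 - 1*174768)/(-302731) = -35486 - (-226829 - 174768)*(-1)/302731 = -35486 - (-401597)*(-1)/302731 = -35486 - 1*401597/302731 = -35486 - 401597/302731 = -10743113863/302731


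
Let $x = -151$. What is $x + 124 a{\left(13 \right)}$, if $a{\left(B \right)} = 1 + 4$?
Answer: $469$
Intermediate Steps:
$a{\left(B \right)} = 5$
$x + 124 a{\left(13 \right)} = -151 + 124 \cdot 5 = -151 + 620 = 469$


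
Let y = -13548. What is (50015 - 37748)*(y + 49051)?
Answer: 435515301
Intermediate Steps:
(50015 - 37748)*(y + 49051) = (50015 - 37748)*(-13548 + 49051) = 12267*35503 = 435515301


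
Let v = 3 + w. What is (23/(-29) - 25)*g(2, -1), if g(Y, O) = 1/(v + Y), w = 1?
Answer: -374/87 ≈ -4.2989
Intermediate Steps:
v = 4 (v = 3 + 1 = 4)
g(Y, O) = 1/(4 + Y)
(23/(-29) - 25)*g(2, -1) = (23/(-29) - 25)/(4 + 2) = (23*(-1/29) - 25)/6 = (-23/29 - 25)*(1/6) = -748/29*1/6 = -374/87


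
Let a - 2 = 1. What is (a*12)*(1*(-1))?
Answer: -36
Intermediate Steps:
a = 3 (a = 2 + 1 = 3)
(a*12)*(1*(-1)) = (3*12)*(1*(-1)) = 36*(-1) = -36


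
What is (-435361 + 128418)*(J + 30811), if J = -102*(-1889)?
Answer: -68598384127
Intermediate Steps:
J = 192678
(-435361 + 128418)*(J + 30811) = (-435361 + 128418)*(192678 + 30811) = -306943*223489 = -68598384127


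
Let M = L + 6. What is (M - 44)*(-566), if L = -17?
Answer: 31130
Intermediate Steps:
M = -11 (M = -17 + 6 = -11)
(M - 44)*(-566) = (-11 - 44)*(-566) = -55*(-566) = 31130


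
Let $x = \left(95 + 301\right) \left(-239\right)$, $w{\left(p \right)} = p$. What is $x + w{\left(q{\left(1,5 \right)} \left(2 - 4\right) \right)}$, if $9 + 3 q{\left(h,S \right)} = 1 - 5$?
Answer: $- \frac{283906}{3} \approx -94635.0$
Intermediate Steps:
$q{\left(h,S \right)} = - \frac{13}{3}$ ($q{\left(h,S \right)} = -3 + \frac{1 - 5}{3} = -3 + \frac{1}{3} \left(-4\right) = -3 - \frac{4}{3} = - \frac{13}{3}$)
$x = -94644$ ($x = 396 \left(-239\right) = -94644$)
$x + w{\left(q{\left(1,5 \right)} \left(2 - 4\right) \right)} = -94644 - \frac{13 \left(2 - 4\right)}{3} = -94644 - - \frac{26}{3} = -94644 + \frac{26}{3} = - \frac{283906}{3}$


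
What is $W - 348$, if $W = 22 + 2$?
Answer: $-324$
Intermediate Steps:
$W = 24$
$W - 348 = 24 - 348 = -324$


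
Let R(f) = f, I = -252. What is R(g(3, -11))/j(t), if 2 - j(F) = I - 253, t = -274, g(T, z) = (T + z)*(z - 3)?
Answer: 112/507 ≈ 0.22091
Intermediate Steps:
g(T, z) = (-3 + z)*(T + z) (g(T, z) = (T + z)*(-3 + z) = (-3 + z)*(T + z))
j(F) = 507 (j(F) = 2 - (-252 - 253) = 2 - 1*(-505) = 2 + 505 = 507)
R(g(3, -11))/j(t) = ((-11)² - 3*3 - 3*(-11) + 3*(-11))/507 = (121 - 9 + 33 - 33)*(1/507) = 112*(1/507) = 112/507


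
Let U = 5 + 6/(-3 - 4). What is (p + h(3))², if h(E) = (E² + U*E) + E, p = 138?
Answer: 1292769/49 ≈ 26383.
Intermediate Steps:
U = 29/7 (U = 5 + 6/(-7) = 5 - ⅐*6 = 5 - 6/7 = 29/7 ≈ 4.1429)
h(E) = E² + 36*E/7 (h(E) = (E² + 29*E/7) + E = E² + 36*E/7)
(p + h(3))² = (138 + (⅐)*3*(36 + 7*3))² = (138 + (⅐)*3*(36 + 21))² = (138 + (⅐)*3*57)² = (138 + 171/7)² = (1137/7)² = 1292769/49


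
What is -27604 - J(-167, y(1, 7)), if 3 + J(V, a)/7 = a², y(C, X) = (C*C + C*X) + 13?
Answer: -30670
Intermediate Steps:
y(C, X) = 13 + C² + C*X (y(C, X) = (C² + C*X) + 13 = 13 + C² + C*X)
J(V, a) = -21 + 7*a²
-27604 - J(-167, y(1, 7)) = -27604 - (-21 + 7*(13 + 1² + 1*7)²) = -27604 - (-21 + 7*(13 + 1 + 7)²) = -27604 - (-21 + 7*21²) = -27604 - (-21 + 7*441) = -27604 - (-21 + 3087) = -27604 - 1*3066 = -27604 - 3066 = -30670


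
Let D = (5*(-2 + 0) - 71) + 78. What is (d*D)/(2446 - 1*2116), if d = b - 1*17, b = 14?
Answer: 3/110 ≈ 0.027273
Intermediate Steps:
D = -3 (D = (5*(-2) - 71) + 78 = (-10 - 71) + 78 = -81 + 78 = -3)
d = -3 (d = 14 - 1*17 = 14 - 17 = -3)
(d*D)/(2446 - 1*2116) = (-3*(-3))/(2446 - 1*2116) = 9/(2446 - 2116) = 9/330 = 9*(1/330) = 3/110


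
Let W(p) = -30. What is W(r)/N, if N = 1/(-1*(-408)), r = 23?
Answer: -12240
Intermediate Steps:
N = 1/408 ≈ 0.0024510
W(r)/N = -30/1/408 = -30*408 = -12240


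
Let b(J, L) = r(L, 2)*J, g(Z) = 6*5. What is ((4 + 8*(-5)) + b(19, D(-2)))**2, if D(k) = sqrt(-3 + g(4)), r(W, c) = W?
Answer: 11043 - 4104*sqrt(3) ≈ 3934.7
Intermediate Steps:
g(Z) = 30
D(k) = 3*sqrt(3) (D(k) = sqrt(-3 + 30) = sqrt(27) = 3*sqrt(3))
b(J, L) = J*L (b(J, L) = L*J = J*L)
((4 + 8*(-5)) + b(19, D(-2)))**2 = ((4 + 8*(-5)) + 19*(3*sqrt(3)))**2 = ((4 - 40) + 57*sqrt(3))**2 = (-36 + 57*sqrt(3))**2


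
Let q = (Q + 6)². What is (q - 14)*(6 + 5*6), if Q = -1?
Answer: 396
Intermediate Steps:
q = 25 (q = (-1 + 6)² = 5² = 25)
(q - 14)*(6 + 5*6) = (25 - 14)*(6 + 5*6) = 11*(6 + 30) = 11*36 = 396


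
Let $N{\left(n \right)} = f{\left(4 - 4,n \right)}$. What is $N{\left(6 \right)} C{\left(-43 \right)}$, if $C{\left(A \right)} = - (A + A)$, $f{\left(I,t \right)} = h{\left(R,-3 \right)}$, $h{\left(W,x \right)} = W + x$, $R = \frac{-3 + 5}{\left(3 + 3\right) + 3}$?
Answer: $- \frac{2150}{9} \approx -238.89$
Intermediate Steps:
$R = \frac{2}{9}$ ($R = \frac{2}{6 + 3} = \frac{2}{9} \approx 0.22222$)
$f{\left(I,t \right)} = - \frac{25}{9}$ ($f{\left(I,t \right)} = \frac{2}{9} - 3 = - \frac{25}{9}$)
$N{\left(n \right)} = - \frac{25}{9}$
$C{\left(A \right)} = - 2 A$
$N{\left(6 \right)} C{\left(-43 \right)} = - \frac{25 \left(\left(-2\right) \left(-43\right)\right)}{9} = \left(- \frac{25}{9}\right) 86 = - \frac{2150}{9}$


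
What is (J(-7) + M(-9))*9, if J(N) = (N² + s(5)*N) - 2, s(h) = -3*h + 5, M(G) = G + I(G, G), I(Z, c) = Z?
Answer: 891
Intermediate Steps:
M(G) = 2*G (M(G) = G + G = 2*G)
s(h) = 5 - 3*h
J(N) = -2 + N² - 10*N (J(N) = (N² + (5 - 3*5)*N) - 2 = (N² + (5 - 15)*N) - 2 = (N² - 10*N) - 2 = -2 + N² - 10*N)
(J(-7) + M(-9))*9 = ((-2 + (-7)² - 10*(-7)) + 2*(-9))*9 = ((-2 + 49 + 70) - 18)*9 = (117 - 18)*9 = 99*9 = 891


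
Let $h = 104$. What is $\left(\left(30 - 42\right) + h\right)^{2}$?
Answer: $8464$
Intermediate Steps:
$\left(\left(30 - 42\right) + h\right)^{2} = \left(\left(30 - 42\right) + 104\right)^{2} = \left(-12 + 104\right)^{2} = 92^{2} = 8464$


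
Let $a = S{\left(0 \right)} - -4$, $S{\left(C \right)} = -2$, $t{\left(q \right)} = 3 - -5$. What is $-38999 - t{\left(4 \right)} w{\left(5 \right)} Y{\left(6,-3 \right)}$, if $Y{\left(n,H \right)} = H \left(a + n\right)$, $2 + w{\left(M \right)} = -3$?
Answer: $-39959$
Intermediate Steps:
$t{\left(q \right)} = 8$ ($t{\left(q \right)} = 3 + 5 = 8$)
$w{\left(M \right)} = -5$ ($w{\left(M \right)} = -2 - 3 = -5$)
$a = 2$ ($a = -2 - -4 = -2 + 4 = 2$)
$Y{\left(n,H \right)} = H \left(2 + n\right)$
$-38999 - t{\left(4 \right)} w{\left(5 \right)} Y{\left(6,-3 \right)} = -38999 - 8 \left(-5\right) \left(- 3 \left(2 + 6\right)\right) = -38999 - - 40 \left(\left(-3\right) 8\right) = -38999 - \left(-40\right) \left(-24\right) = -38999 - 960 = -39959$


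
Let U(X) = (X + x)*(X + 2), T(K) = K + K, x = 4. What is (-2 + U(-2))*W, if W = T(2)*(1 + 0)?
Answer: -8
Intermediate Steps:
T(K) = 2*K
W = 4 (W = (2*2)*(1 + 0) = 4*1 = 4)
U(X) = (2 + X)*(4 + X) (U(X) = (X + 4)*(X + 2) = (4 + X)*(2 + X) = (2 + X)*(4 + X))
(-2 + U(-2))*W = (-2 + (8 + (-2)² + 6*(-2)))*4 = (-2 + (8 + 4 - 12))*4 = (-2 + 0)*4 = -2*4 = -8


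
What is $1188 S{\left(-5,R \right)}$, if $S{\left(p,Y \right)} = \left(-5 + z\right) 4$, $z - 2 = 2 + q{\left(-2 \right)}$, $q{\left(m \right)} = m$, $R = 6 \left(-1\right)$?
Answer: $-14256$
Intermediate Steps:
$R = -6$
$z = 2$ ($z = 2 + \left(2 - 2\right) = 2 + 0 = 2$)
$S{\left(p,Y \right)} = -12$ ($S{\left(p,Y \right)} = \left(-5 + 2\right) 4 = \left(-3\right) 4 = -12$)
$1188 S{\left(-5,R \right)} = 1188 \left(-12\right) = -14256$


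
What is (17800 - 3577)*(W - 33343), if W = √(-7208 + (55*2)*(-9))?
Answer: -474237489 + 14223*I*√8198 ≈ -4.7424e+8 + 1.2878e+6*I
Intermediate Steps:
W = I*√8198 (W = √(-7208 + 110*(-9)) = √(-7208 - 990) = √(-8198) = I*√8198 ≈ 90.543*I)
(17800 - 3577)*(W - 33343) = (17800 - 3577)*(I*√8198 - 33343) = 14223*(-33343 + I*√8198) = -474237489 + 14223*I*√8198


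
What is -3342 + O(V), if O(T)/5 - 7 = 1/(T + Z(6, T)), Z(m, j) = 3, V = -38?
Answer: -23150/7 ≈ -3307.1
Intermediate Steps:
O(T) = 35 + 5/(3 + T) (O(T) = 35 + 5/(T + 3) = 35 + 5/(3 + T))
-3342 + O(V) = -3342 + 5*(22 + 7*(-38))/(3 - 38) = -3342 + 5*(22 - 266)/(-35) = -3342 + 5*(-1/35)*(-244) = -3342 + 244/7 = -23150/7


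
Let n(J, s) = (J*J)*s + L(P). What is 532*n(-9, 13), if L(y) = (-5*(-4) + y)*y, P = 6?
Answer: 643188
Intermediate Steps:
L(y) = y*(20 + y) (L(y) = (20 + y)*y = y*(20 + y))
n(J, s) = 156 + s*J² (n(J, s) = (J*J)*s + 6*(20 + 6) = J²*s + 6*26 = s*J² + 156 = 156 + s*J²)
532*n(-9, 13) = 532*(156 + 13*(-9)²) = 532*(156 + 13*81) = 532*(156 + 1053) = 532*1209 = 643188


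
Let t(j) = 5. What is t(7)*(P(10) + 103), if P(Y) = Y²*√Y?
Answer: 515 + 500*√10 ≈ 2096.1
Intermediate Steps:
P(Y) = Y^(5/2)
t(7)*(P(10) + 103) = 5*(10^(5/2) + 103) = 5*(100*√10 + 103) = 5*(103 + 100*√10) = 515 + 500*√10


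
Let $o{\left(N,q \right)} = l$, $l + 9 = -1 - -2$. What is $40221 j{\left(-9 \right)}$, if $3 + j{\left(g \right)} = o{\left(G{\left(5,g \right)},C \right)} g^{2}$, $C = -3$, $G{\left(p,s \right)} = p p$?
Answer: $-26183871$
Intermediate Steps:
$G{\left(p,s \right)} = p^{2}$
$l = -8$ ($l = -9 - -1 = -9 + \left(-1 + 2\right) = -9 + 1 = -8$)
$o{\left(N,q \right)} = -8$
$j{\left(g \right)} = -3 - 8 g^{2}$
$40221 j{\left(-9 \right)} = 40221 \left(-3 - 8 \left(-9\right)^{2}\right) = 40221 \left(-3 - 648\right) = 40221 \left(-651\right) = -26183871$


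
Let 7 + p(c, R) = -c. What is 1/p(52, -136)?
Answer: -1/59 ≈ -0.016949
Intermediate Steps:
p(c, R) = -7 - c
1/p(52, -136) = 1/(-7 - 1*52) = 1/(-7 - 52) = 1/(-59) = -1/59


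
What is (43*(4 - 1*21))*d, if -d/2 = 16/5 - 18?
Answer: -108188/5 ≈ -21638.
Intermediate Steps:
d = 148/5 (d = -2*(16/5 - 18) = -2*(-74/5) = 148/5 ≈ 29.600)
(43*(4 - 1*21))*d = (43*(4 - 1*21))*(148/5) = (43*(4 - 21))*(148/5) = (43*(-17))*(148/5) = -731*148/5 = -108188/5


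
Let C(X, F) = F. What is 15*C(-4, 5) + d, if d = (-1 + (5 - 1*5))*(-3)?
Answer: 78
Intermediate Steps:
d = 3 (d = (-1 + (5 - 5))*(-3) = (-1 + 0)*(-3) = -1*(-3) = 3)
15*C(-4, 5) + d = 15*5 + 3 = 75 + 3 = 78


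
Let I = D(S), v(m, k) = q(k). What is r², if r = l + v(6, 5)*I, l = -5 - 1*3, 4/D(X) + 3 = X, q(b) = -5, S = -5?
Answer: 121/4 ≈ 30.250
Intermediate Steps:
v(m, k) = -5
D(X) = 4/(-3 + X)
I = -½ (I = 4/(-3 - 5) = 4/(-8) = 4*(-⅛) = -½ ≈ -0.50000)
l = -8 (l = -5 - 3 = -8)
r = -11/2 (r = -8 - 5*(-½) = -8 + 5/2 = -11/2 ≈ -5.5000)
r² = (-11/2)² = 121/4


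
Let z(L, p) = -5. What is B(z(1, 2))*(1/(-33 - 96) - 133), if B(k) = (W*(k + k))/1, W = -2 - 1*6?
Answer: -1372640/129 ≈ -10641.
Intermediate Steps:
W = -8 (W = -2 - 6 = -8)
B(k) = -16*k (B(k) = -8*(k + k)/1 = -16*k*1 = -16*k)
B(z(1, 2))*(1/(-33 - 96) - 133) = (-16*(-5))*(1/(-33 - 96) - 133) = 80*(1/(-129) - 133) = 80*(-1/129 - 133) = 80*(-17158/129) = -1372640/129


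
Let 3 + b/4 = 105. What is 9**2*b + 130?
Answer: 33178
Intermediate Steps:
b = 408 (b = -12 + 4*105 = -12 + 420 = 408)
9**2*b + 130 = 9**2*408 + 130 = 81*408 + 130 = 33048 + 130 = 33178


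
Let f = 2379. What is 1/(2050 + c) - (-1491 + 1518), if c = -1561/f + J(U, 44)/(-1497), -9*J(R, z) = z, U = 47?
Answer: -591165301968/21895406891 ≈ -27.000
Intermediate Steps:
J(R, z) = -z/9
c = -6975559/10684089 (c = -1561/2379 - ⅑*44/(-1497) = -1561*1/2379 - 44/9*(-1/1497) = -1561/2379 + 44/13473 = -6975559/10684089 ≈ -0.65289)
1/(2050 + c) - (-1491 + 1518) = 1/(2050 - 6975559/10684089) - (-1491 + 1518) = 1/(21895406891/10684089) - 1*27 = 10684089/21895406891 - 27 = -591165301968/21895406891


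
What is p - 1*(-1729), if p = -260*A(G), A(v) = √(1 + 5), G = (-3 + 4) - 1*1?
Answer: 1729 - 260*√6 ≈ 1092.1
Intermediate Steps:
G = 0 (G = 1 - 1 = 0)
A(v) = √6
p = -260*√6 ≈ -636.87
p - 1*(-1729) = -260*√6 - 1*(-1729) = -260*√6 + 1729 = 1729 - 260*√6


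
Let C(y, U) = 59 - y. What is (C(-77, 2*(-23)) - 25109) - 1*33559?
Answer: -58532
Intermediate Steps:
(C(-77, 2*(-23)) - 25109) - 1*33559 = ((59 - 1*(-77)) - 25109) - 1*33559 = ((59 + 77) - 25109) - 33559 = (136 - 25109) - 33559 = -24973 - 33559 = -58532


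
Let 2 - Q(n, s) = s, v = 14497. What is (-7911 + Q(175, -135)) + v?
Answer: 6723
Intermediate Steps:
Q(n, s) = 2 - s
(-7911 + Q(175, -135)) + v = (-7911 + (2 - 1*(-135))) + 14497 = (-7911 + (2 + 135)) + 14497 = (-7911 + 137) + 14497 = -7774 + 14497 = 6723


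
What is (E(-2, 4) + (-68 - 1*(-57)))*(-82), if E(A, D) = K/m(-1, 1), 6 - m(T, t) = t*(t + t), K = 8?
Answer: 738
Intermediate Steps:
m(T, t) = 6 - 2*t**2 (m(T, t) = 6 - t*(t + t) = 6 - t*2*t = 6 - 2*t**2)
E(A, D) = 2 (E(A, D) = 8/(6 - 2*1**2) = 8/(6 - 2*1) = 8/(6 - 2) = 8/4 = 8*(1/4) = 2)
(E(-2, 4) + (-68 - 1*(-57)))*(-82) = (2 + (-68 - 1*(-57)))*(-82) = (2 + (-68 + 57))*(-82) = (2 - 11)*(-82) = -9*(-82) = 738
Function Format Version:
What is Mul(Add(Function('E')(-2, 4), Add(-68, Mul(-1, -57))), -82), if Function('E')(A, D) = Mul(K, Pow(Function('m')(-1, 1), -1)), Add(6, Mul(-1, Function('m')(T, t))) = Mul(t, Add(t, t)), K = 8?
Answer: 738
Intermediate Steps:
Function('m')(T, t) = Add(6, Mul(-2, Pow(t, 2))) (Function('m')(T, t) = Add(6, Mul(-1, Mul(t, Add(t, t)))) = Add(6, Mul(-1, Mul(t, Mul(2, t)))) = Add(6, Mul(-1, Mul(2, Pow(t, 2)))) = Add(6, Mul(-2, Pow(t, 2))))
Function('E')(A, D) = 2 (Function('E')(A, D) = Mul(8, Pow(Add(6, Mul(-2, Pow(1, 2))), -1)) = Mul(8, Pow(Add(6, Mul(-2, 1)), -1)) = Mul(8, Pow(Add(6, -2), -1)) = Mul(8, Pow(4, -1)) = Mul(8, Rational(1, 4)) = 2)
Mul(Add(Function('E')(-2, 4), Add(-68, Mul(-1, -57))), -82) = Mul(Add(2, Add(-68, Mul(-1, -57))), -82) = Mul(Add(2, Add(-68, 57)), -82) = Mul(Add(2, -11), -82) = Mul(-9, -82) = 738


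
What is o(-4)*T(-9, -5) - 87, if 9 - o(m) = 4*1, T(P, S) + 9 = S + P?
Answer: -202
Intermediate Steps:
T(P, S) = -9 + P + S (T(P, S) = -9 + (S + P) = -9 + (P + S) = -9 + P + S)
o(m) = 5 (o(m) = 9 - 4 = 5)
o(-4)*T(-9, -5) - 87 = 5*(-9 - 9 - 5) - 87 = 5*(-23) - 87 = -115 - 87 = -202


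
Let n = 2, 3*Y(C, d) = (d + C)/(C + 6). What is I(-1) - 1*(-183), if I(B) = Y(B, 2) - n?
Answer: 2716/15 ≈ 181.07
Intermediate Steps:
Y(C, d) = (C + d)/(3*(6 + C)) (Y(C, d) = ((d + C)/(C + 6))/3 = ((C + d)/(6 + C))/3 = (C + d)/(3*(6 + C)))
I(B) = -2 + (2 + B)/(3*(6 + B)) (I(B) = (B + 2)/(3*(6 + B)) - 1*2 = (2 + B)/(3*(6 + B)) - 2 = -2 + (2 + B)/(3*(6 + B)))
I(-1) - 1*(-183) = (-34 - 5*(-1))/(3*(6 - 1)) - 1*(-183) = (1/3)*(-34 + 5)/5 + 183 = (1/3)*(1/5)*(-29) + 183 = -29/15 + 183 = 2716/15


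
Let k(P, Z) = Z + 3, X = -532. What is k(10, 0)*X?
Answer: -1596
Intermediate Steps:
k(P, Z) = 3 + Z
k(10, 0)*X = (3 + 0)*(-532) = 3*(-532) = -1596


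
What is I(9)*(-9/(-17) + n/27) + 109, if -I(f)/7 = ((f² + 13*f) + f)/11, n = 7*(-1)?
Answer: 41185/561 ≈ 73.414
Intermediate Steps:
n = -7
I(f) = -98*f/11 - 7*f²/11 (I(f) = -7*((f² + 13*f) + f)/11 = -7*(f² + 14*f)/11 = -7*(f²/11 + 14*f/11) = -98*f/11 - 7*f²/11)
I(9)*(-9/(-17) + n/27) + 109 = (-7/11*9*(14 + 9))*(-9/(-17) - 7/27) + 109 = (-7/11*9*23)*(-9*(-1/17) - 7*1/27) + 109 = -1449*(9/17 - 7/27)/11 + 109 = -1449/11*124/459 + 109 = -19964/561 + 109 = 41185/561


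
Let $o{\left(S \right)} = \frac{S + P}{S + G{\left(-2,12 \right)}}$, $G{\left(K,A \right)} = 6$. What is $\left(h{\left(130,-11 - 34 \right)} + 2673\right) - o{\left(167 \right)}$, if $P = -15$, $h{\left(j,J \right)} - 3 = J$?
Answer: $\frac{455011}{173} \approx 2630.1$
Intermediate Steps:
$h{\left(j,J \right)} = 3 + J$
$o{\left(S \right)} = \frac{-15 + S}{6 + S}$ ($o{\left(S \right)} = \frac{S - 15}{S + 6} = \frac{-15 + S}{6 + S}$)
$\left(h{\left(130,-11 - 34 \right)} + 2673\right) - o{\left(167 \right)} = \left(\left(3 - 45\right) + 2673\right) - \frac{-15 + 167}{6 + 167} = \left(\left(3 - 45\right) + 2673\right) - \frac{1}{173} \cdot 152 = \left(-42 + 2673\right) - \frac{152}{173} = 2631 - \frac{152}{173} = \frac{455011}{173}$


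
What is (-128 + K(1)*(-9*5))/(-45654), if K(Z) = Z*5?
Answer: 353/45654 ≈ 0.0077321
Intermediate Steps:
K(Z) = 5*Z
(-128 + K(1)*(-9*5))/(-45654) = (-128 + (5*1)*(-9*5))/(-45654) = (-128 + 5*(-45))*(-1/45654) = (-128 - 225)*(-1/45654) = -353*(-1/45654) = 353/45654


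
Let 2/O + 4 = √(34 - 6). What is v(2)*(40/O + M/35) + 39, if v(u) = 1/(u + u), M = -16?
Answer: 661/35 + 10*√7 ≈ 45.343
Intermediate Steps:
O = 2/(-4 + 2*√7) (O = 2/(-4 + √(34 - 6)) = 2/(-4 + √28) = 2/(-4 + 2*√7) ≈ 1.5486)
v(u) = 1/(2*u)
v(2)*(40/O + M/35) + 39 = ((½)/2)*(40/(⅔ + √7/3) - 16/35) + 39 = ((½)*(½))*(40/(⅔ + √7/3) - 16*1/35) + 39 = (40/(⅔ + √7/3) - 16/35)/4 + 39 = (-16/35 + 40/(⅔ + √7/3))/4 + 39 = (-4/35 + 10/(⅔ + √7/3)) + 39 = 1361/35 + 10/(⅔ + √7/3)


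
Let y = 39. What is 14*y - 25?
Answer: 521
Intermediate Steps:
14*y - 25 = 14*39 - 25 = 546 - 25 = 521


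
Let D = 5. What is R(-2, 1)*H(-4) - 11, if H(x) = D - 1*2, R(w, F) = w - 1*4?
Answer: -29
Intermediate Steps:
R(w, F) = -4 + w (R(w, F) = w - 4 = -4 + w)
H(x) = 3 (H(x) = 5 - 1*2 = 5 - 2 = 3)
R(-2, 1)*H(-4) - 11 = (-4 - 2)*3 - 11 = -6*3 - 11 = -18 - 11 = -29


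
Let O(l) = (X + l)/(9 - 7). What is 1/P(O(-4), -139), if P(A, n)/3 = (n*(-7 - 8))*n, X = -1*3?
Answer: -1/869445 ≈ -1.1502e-6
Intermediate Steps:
X = -3
O(l) = -3/2 + l/2 (O(l) = (-3 + l)/(9 - 7) = (-3 + l)/2 = (-3 + l)*(½) = -3/2 + l/2)
P(A, n) = -45*n² (P(A, n) = 3*((n*(-7 - 8))*n) = 3*((n*(-15))*n) = 3*((-15*n)*n) = 3*(-15*n²) = -45*n²)
1/P(O(-4), -139) = 1/(-45*(-139)²) = 1/(-45*19321) = 1/(-869445) = -1/869445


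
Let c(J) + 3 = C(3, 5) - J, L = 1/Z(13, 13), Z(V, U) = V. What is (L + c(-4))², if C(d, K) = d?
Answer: 2809/169 ≈ 16.621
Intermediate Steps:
L = 1/13 ≈ 0.076923
c(J) = -J (c(J) = -3 + (3 - J) = -J)
(L + c(-4))² = (1/13 - 1*(-4))² = (1/13 + 4)² = (53/13)² = 2809/169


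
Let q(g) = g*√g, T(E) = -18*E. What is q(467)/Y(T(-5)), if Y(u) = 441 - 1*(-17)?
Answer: 467*√467/458 ≈ 22.035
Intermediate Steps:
q(g) = g^(3/2)
Y(u) = 458 (Y(u) = 441 + 17 = 458)
q(467)/Y(T(-5)) = 467^(3/2)/458 = (467*√467)*(1/458) = 467*√467/458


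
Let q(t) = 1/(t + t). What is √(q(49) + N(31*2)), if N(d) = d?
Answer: √12154/14 ≈ 7.8747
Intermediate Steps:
q(t) = 1/(2*t)
√(q(49) + N(31*2)) = √((½)/49 + 31*2) = √((½)*(1/49) + 62) = √(1/98 + 62) = √(6077/98) = √12154/14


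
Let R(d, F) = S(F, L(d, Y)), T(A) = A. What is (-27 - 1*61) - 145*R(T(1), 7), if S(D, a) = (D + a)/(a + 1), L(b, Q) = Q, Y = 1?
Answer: -668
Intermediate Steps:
S(D, a) = (D + a)/(1 + a)
R(d, F) = ½ + F/2 (R(d, F) = (F + 1)/(1 + 1) = (1 + F)/2 = ½ + F/2)
(-27 - 1*61) - 145*R(T(1), 7) = (-27 - 1*61) - 145*(½ + (½)*7) = (-27 - 61) - 145*(½ + 7/2) = -88 - 145*4 = -88 - 580 = -668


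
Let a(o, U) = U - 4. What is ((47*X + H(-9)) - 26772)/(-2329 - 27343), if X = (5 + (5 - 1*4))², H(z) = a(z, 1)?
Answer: 25083/29672 ≈ 0.84534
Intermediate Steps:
a(o, U) = -4 + U
H(z) = -3 (H(z) = -4 + 1 = -3)
X = 36 (X = (5 + (5 - 4))² = (5 + 1)² = 6² = 36)
((47*X + H(-9)) - 26772)/(-2329 - 27343) = ((47*36 - 3) - 26772)/(-2329 - 27343) = ((1692 - 3) - 26772)/(-29672) = (1689 - 26772)*(-1/29672) = -25083*(-1/29672) = 25083/29672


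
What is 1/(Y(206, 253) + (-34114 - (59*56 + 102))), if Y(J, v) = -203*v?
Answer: -1/88879 ≈ -1.1251e-5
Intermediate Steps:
1/(Y(206, 253) + (-34114 - (59*56 + 102))) = 1/(-203*253 + (-34114 - (59*56 + 102))) = 1/(-51359 + (-34114 - (3304 + 102))) = 1/(-51359 + (-34114 - 1*3406)) = 1/(-51359 + (-34114 - 3406)) = 1/(-51359 - 37520) = 1/(-88879) = -1/88879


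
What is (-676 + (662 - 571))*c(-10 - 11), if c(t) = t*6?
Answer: 73710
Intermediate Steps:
c(t) = 6*t
(-676 + (662 - 571))*c(-10 - 11) = (-676 + (662 - 571))*(6*(-10 - 11)) = (-676 + 91)*(6*(-21)) = -585*(-126) = 73710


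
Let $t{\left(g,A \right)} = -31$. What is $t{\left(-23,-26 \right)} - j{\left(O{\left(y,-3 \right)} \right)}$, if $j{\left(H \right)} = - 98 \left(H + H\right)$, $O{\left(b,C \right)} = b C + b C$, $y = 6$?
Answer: $-7087$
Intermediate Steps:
$O{\left(b,C \right)} = 2 C b$ ($O{\left(b,C \right)} = C b + C b = 2 C b$)
$j{\left(H \right)} = - 196 H$ ($j{\left(H \right)} = - 98 \cdot 2 H = - 196 H$)
$t{\left(-23,-26 \right)} - j{\left(O{\left(y,-3 \right)} \right)} = -31 - - 196 \cdot 2 \left(-3\right) 6 = -31 - \left(-196\right) \left(-36\right) = -31 - 7056 = -7087$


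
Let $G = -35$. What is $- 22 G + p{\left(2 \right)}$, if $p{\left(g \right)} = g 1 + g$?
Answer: $774$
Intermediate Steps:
$p{\left(g \right)} = 2 g$ ($p{\left(g \right)} = g + g = 2 g$)
$- 22 G + p{\left(2 \right)} = \left(-22\right) \left(-35\right) + 2 \cdot 2 = 770 + 4 = 774$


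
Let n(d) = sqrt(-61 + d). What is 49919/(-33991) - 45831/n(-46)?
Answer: -49919/33991 + 45831*I*sqrt(107)/107 ≈ -1.4686 + 4430.6*I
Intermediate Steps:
49919/(-33991) - 45831/n(-46) = 49919/(-33991) - 45831/sqrt(-61 - 46) = 49919*(-1/33991) - 45831*(-I*sqrt(107)/107) = -49919/33991 - 45831*(-I*sqrt(107)/107) = -49919/33991 - (-45831)*I*sqrt(107)/107 = -49919/33991 + 45831*I*sqrt(107)/107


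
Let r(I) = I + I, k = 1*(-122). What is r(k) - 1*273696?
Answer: -273940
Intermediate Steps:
k = -122
r(I) = 2*I
r(k) - 1*273696 = 2*(-122) - 1*273696 = -244 - 273696 = -273940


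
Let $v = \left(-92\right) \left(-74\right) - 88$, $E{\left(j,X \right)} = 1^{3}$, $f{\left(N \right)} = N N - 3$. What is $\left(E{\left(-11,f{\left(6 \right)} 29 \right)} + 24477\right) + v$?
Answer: $31198$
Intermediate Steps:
$f{\left(N \right)} = -3 + N^{2}$ ($f{\left(N \right)} = N^{2} - 3 = -3 + N^{2}$)
$E{\left(j,X \right)} = 1$
$v = 6720$ ($v = 6808 - 88 = 6720$)
$\left(E{\left(-11,f{\left(6 \right)} 29 \right)} + 24477\right) + v = \left(1 + 24477\right) + 6720 = 24478 + 6720 = 31198$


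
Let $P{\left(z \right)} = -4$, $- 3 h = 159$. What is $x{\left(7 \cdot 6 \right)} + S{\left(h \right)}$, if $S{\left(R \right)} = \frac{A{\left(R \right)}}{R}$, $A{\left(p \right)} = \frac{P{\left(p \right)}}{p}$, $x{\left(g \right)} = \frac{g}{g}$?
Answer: $\frac{2805}{2809} \approx 0.99858$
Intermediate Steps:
$h = -53$ ($h = \left(- \frac{1}{3}\right) 159 = -53$)
$x{\left(g \right)} = 1$
$A{\left(p \right)} = - \frac{4}{p}$
$S{\left(R \right)} = - \frac{4}{R^{2}}$ ($S{\left(R \right)} = \frac{\left(-4\right) \frac{1}{R}}{R} = - \frac{4}{R^{2}}$)
$x{\left(7 \cdot 6 \right)} + S{\left(h \right)} = 1 - \frac{4}{2809} = \frac{2805}{2809}$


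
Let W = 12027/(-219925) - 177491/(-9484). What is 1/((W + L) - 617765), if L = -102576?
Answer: -109777300/79075041604347 ≈ -1.3883e-6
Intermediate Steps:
W = 2048454953/109777300 (W = 12027*(-1/219925) - 177491*(-1/9484) = -633/11575 + 177491/9484 = 2048454953/109777300 ≈ 18.660)
1/((W + L) - 617765) = 1/((2048454953/109777300 - 102576) - 617765) = 1/(-11258467869847/109777300 - 617765) = 1/(-79075041604347/109777300) = -109777300/79075041604347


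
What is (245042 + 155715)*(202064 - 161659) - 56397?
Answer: 16192530188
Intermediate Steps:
(245042 + 155715)*(202064 - 161659) - 56397 = 400757*40405 - 56397 = 16192586585 - 56397 = 16192530188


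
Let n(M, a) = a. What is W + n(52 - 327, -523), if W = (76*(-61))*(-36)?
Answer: 166373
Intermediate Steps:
W = 166896 (W = -4636*(-36) = 166896)
W + n(52 - 327, -523) = 166896 - 523 = 166373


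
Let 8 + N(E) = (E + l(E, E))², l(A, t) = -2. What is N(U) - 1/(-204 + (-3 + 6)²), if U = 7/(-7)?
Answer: 196/195 ≈ 1.0051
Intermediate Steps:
U = -1 (U = 7*(-⅐) = -1)
N(E) = -8 + (-2 + E)² (N(E) = -8 + (E - 2)² = -8 + (-2 + E)²)
N(U) - 1/(-204 + (-3 + 6)²) = (-8 + (-2 - 1)²) - 1/(-204 + (-3 + 6)²) = (-8 + (-3)²) - 1/(-204 + 3²) = (-8 + 9) - 1/(-204 + 9) = 1 - 1/(-195) = 1 - 1*(-1/195) = 1 + 1/195 = 196/195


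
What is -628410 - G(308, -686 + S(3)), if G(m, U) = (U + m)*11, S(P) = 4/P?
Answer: -1872800/3 ≈ -6.2427e+5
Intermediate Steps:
G(m, U) = 11*U + 11*m
-628410 - G(308, -686 + S(3)) = -628410 - (11*(-686 + 4/3) + 11*308) = -628410 - (11*(-686 + 4*(⅓)) + 3388) = -628410 - (11*(-686 + 4/3) + 3388) = -628410 - (11*(-2054/3) + 3388) = -628410 - (-22594/3 + 3388) = -628410 - 1*(-12430/3) = -628410 + 12430/3 = -1872800/3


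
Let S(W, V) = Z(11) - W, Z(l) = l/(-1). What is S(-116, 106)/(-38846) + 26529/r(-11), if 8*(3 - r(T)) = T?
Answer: 8244360597/1359610 ≈ 6063.8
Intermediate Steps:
Z(l) = -l (Z(l) = l*(-1) = -l)
S(W, V) = -11 - W (S(W, V) = -1*11 - W = -11 - W)
r(T) = 3 - T/8
S(-116, 106)/(-38846) + 26529/r(-11) = (-11 - 1*(-116))/(-38846) + 26529/(3 - ⅛*(-11)) = (-11 + 116)*(-1/38846) + 26529/(3 + 11/8) = 105*(-1/38846) + 26529/(35/8) = -105/38846 + 26529*(8/35) = -105/38846 + 212232/35 = 8244360597/1359610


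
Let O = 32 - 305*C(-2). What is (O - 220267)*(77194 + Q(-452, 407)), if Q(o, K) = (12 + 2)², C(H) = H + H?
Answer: -16949570850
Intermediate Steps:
C(H) = 2*H
Q(o, K) = 196 (Q(o, K) = 14² = 196)
O = 1252 (O = 32 - 610*(-2) = 32 - 305*(-4) = 32 + 1220 = 1252)
(O - 220267)*(77194 + Q(-452, 407)) = (1252 - 220267)*(77194 + 196) = -219015*77390 = -16949570850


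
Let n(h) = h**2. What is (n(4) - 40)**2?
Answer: 576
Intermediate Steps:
(n(4) - 40)**2 = (4**2 - 40)**2 = (16 - 40)**2 = (-24)**2 = 576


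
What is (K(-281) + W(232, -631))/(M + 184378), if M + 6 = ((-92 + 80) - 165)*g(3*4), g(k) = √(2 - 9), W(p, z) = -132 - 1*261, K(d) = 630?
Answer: 43696164/33993253687 + 41949*I*√7/33993253687 ≈ 0.0012854 + 3.265e-6*I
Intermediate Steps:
W(p, z) = -393 (W(p, z) = -132 - 261 = -393)
g(k) = I*√7 (g(k) = √(-7) = I*√7)
M = -6 - 177*I*√7 (M = -6 + ((-92 + 80) - 165)*(I*√7) = -6 + (-12 - 165)*(I*√7) = -6 - 177*I*√7 ≈ -6.0 - 468.3*I)
(K(-281) + W(232, -631))/(M + 184378) = (630 - 393)/((-6 - 177*I*√7) + 184378) = 237/(184372 - 177*I*√7)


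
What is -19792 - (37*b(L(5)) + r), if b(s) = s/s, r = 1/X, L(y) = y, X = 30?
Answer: -594871/30 ≈ -19829.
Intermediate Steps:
r = 1/30 ≈ 0.033333
b(s) = 1
-19792 - (37*b(L(5)) + r) = -19792 - (37*1 + 1/30) = -19792 - (37 + 1/30) = -19792 - 1*1111/30 = -19792 - 1111/30 = -594871/30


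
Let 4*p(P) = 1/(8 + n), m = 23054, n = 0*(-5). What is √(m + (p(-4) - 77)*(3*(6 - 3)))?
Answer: √1431122/8 ≈ 149.54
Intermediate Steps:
n = 0
p(P) = 1/32 (p(P) = 1/(4*(8 + 0)) = (¼)/8 = (¼)*(⅛) = 1/32)
√(m + (p(-4) - 77)*(3*(6 - 3))) = √(23054 + (1/32 - 77)*(3*(6 - 3))) = √(23054 - 7389*3/32) = √(23054 - 2463/32*9) = √(23054 - 22167/32) = √(715561/32) = √1431122/8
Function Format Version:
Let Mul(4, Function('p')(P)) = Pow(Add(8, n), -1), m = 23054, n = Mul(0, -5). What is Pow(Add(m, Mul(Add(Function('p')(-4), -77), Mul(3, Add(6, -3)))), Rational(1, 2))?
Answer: Mul(Rational(1, 8), Pow(1431122, Rational(1, 2))) ≈ 149.54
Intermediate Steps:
n = 0
Function('p')(P) = Rational(1, 32) (Function('p')(P) = Mul(Rational(1, 4), Pow(Add(8, 0), -1)) = Mul(Rational(1, 4), Pow(8, -1)) = Mul(Rational(1, 4), Rational(1, 8)) = Rational(1, 32))
Pow(Add(m, Mul(Add(Function('p')(-4), -77), Mul(3, Add(6, -3)))), Rational(1, 2)) = Pow(Add(23054, Mul(Add(Rational(1, 32), -77), Mul(3, Add(6, -3)))), Rational(1, 2)) = Pow(Add(23054, Mul(Rational(-2463, 32), Mul(3, 3))), Rational(1, 2)) = Pow(Add(23054, Mul(Rational(-2463, 32), 9)), Rational(1, 2)) = Pow(Add(23054, Rational(-22167, 32)), Rational(1, 2)) = Pow(Rational(715561, 32), Rational(1, 2)) = Mul(Rational(1, 8), Pow(1431122, Rational(1, 2)))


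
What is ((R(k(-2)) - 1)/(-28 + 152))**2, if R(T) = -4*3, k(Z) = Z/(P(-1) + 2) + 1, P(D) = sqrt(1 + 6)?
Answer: 169/15376 ≈ 0.010991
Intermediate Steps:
P(D) = sqrt(7)
k(Z) = 1 + Z/(2 + sqrt(7)) (k(Z) = Z/(sqrt(7) + 2) + 1 = Z/(2 + sqrt(7)) + 1 = 1 + Z/(2 + sqrt(7)))
R(T) = -12
((R(k(-2)) - 1)/(-28 + 152))**2 = ((-12 - 1)/(-28 + 152))**2 = (-13/124)**2 = 169/15376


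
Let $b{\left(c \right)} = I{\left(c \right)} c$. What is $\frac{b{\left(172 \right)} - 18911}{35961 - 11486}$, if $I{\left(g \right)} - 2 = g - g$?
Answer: $- \frac{18567}{24475} \approx -0.75861$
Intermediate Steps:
$I{\left(g \right)} = 2$ ($I{\left(g \right)} = 2 + \left(g - g\right) = 2 + 0 = 2$)
$b{\left(c \right)} = 2 c$
$\frac{b{\left(172 \right)} - 18911}{35961 - 11486} = \frac{2 \cdot 172 - 18911}{35961 - 11486} = \frac{344 - 18911}{24475} = \left(-18567\right) \frac{1}{24475} = - \frac{18567}{24475}$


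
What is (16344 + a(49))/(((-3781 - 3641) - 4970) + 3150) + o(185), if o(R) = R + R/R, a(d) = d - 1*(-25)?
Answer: 851297/4621 ≈ 184.22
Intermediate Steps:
a(d) = 25 + d (a(d) = d + 25 = 25 + d)
o(R) = 1 + R (o(R) = R + 1 = 1 + R)
(16344 + a(49))/(((-3781 - 3641) - 4970) + 3150) + o(185) = (16344 + (25 + 49))/(((-3781 - 3641) - 4970) + 3150) + (1 + 185) = (16344 + 74)/((-7422 - 4970) + 3150) + 186 = 16418/(-12392 + 3150) + 186 = 16418/(-9242) + 186 = 16418*(-1/9242) + 186 = -8209/4621 + 186 = 851297/4621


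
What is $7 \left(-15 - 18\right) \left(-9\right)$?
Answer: $2079$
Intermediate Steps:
$7 \left(-15 - 18\right) \left(-9\right) = 7 \left(-33\right) \left(-9\right) = \left(-231\right) \left(-9\right) = 2079$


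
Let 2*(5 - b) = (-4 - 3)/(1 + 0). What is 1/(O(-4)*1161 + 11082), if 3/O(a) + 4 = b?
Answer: 1/11856 ≈ 8.4345e-5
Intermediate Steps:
b = 17/2 (b = 5 - (-4 - 3)/(2*(1 + 0)) = 5 - (-7)/(2*1) = 5 - (-7)/2 = 5 - 1/2*(-7) = 5 + 7/2 = 17/2 ≈ 8.5000)
O(a) = 2/3 (O(a) = 3/(-4 + 17/2) = 3/(9/2) = 3*(2/9) = 2/3)
1/(O(-4)*1161 + 11082) = 1/((2/3)*1161 + 11082) = 1/(774 + 11082) = 1/11856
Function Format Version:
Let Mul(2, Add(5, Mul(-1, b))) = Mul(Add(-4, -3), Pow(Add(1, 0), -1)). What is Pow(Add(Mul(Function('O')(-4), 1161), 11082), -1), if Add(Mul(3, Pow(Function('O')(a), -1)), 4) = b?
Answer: Rational(1, 11856) ≈ 8.4345e-5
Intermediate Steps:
b = Rational(17, 2) (b = Add(5, Mul(Rational(-1, 2), Mul(Add(-4, -3), Pow(Add(1, 0), -1)))) = Add(5, Mul(Rational(-1, 2), Mul(-7, Pow(1, -1)))) = Add(5, Mul(Rational(-1, 2), Mul(-7, 1))) = Add(5, Mul(Rational(-1, 2), -7)) = Add(5, Rational(7, 2)) = Rational(17, 2) ≈ 8.5000)
Function('O')(a) = Rational(2, 3) (Function('O')(a) = Mul(3, Pow(Add(-4, Rational(17, 2)), -1)) = Mul(3, Pow(Rational(9, 2), -1)) = Mul(3, Rational(2, 9)) = Rational(2, 3))
Pow(Add(Mul(Function('O')(-4), 1161), 11082), -1) = Pow(Add(Mul(Rational(2, 3), 1161), 11082), -1) = Pow(Add(774, 11082), -1) = Pow(11856, -1) = Rational(1, 11856)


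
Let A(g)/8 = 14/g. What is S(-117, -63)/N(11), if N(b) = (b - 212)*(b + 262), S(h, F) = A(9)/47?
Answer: -16/3315897 ≈ -4.8252e-6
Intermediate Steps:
A(g) = 112/g (A(g) = 8*(14/g) = 112/g)
S(h, F) = 112/423 (S(h, F) = (112/9)/47 = (112*(⅑))*(1/47) = (112/9)*(1/47) = 112/423)
N(b) = (-212 + b)*(262 + b)
S(-117, -63)/N(11) = 112/(423*(-55544 + 11² + 50*11)) = 112/(423*(-55544 + 121 + 550)) = (112/423)/(-54873) = (112/423)*(-1/54873) = -16/3315897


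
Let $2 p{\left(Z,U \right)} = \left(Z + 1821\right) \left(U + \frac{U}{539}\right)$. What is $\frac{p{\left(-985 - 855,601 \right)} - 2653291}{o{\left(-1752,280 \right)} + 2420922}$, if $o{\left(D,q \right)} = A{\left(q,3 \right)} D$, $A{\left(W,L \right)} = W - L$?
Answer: $- \frac{1433206979}{1043298102} \approx -1.3737$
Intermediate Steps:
$o{\left(D,q \right)} = D \left(-3 + q\right)$ ($o{\left(D,q \right)} = \left(q - 3\right) D = \left(-3 + q\right) D = D \left(-3 + q\right)$)
$p{\left(Z,U \right)} = \frac{270 U \left(1821 + Z\right)}{539}$ ($p{\left(Z,U \right)} = \frac{\left(Z + 1821\right) \left(U + \frac{U}{539}\right)}{2} = \frac{\left(1821 + Z\right) \left(U + U \frac{1}{539}\right)}{2} = \frac{\left(1821 + Z\right) \left(U + \frac{U}{539}\right)}{2} = \frac{\left(1821 + Z\right) \frac{540 U}{539}}{2} = \frac{\frac{540}{539} U \left(1821 + Z\right)}{2} = \frac{270 U \left(1821 + Z\right)}{539}$)
$\frac{p{\left(-985 - 855,601 \right)} - 2653291}{o{\left(-1752,280 \right)} + 2420922} = \frac{\frac{270}{539} \cdot 601 \left(1821 - 1840\right) - 2653291}{- 1752 \left(-3 + 280\right) + 2420922} = \frac{\frac{270}{539} \cdot 601 \left(1821 - 1840\right) - 2653291}{\left(-1752\right) 277 + 2420922} = \frac{\frac{270}{539} \cdot 601 \left(-19\right) - 2653291}{-485304 + 2420922} = \frac{- \frac{3083130}{539} - 2653291}{1935618} = \left(- \frac{1433206979}{539}\right) \frac{1}{1935618} = - \frac{1433206979}{1043298102}$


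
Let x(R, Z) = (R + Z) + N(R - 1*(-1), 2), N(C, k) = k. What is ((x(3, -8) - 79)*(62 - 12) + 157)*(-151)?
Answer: 595393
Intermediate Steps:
x(R, Z) = 2 + R + Z (x(R, Z) = (R + Z) + 2 = 2 + R + Z)
((x(3, -8) - 79)*(62 - 12) + 157)*(-151) = (((2 + 3 - 8) - 79)*(62 - 12) + 157)*(-151) = ((-3 - 79)*50 + 157)*(-151) = (-82*50 + 157)*(-151) = (-4100 + 157)*(-151) = -3943*(-151) = 595393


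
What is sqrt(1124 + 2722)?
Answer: sqrt(3846) ≈ 62.016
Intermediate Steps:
sqrt(1124 + 2722) = sqrt(3846)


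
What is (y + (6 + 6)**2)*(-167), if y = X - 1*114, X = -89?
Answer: 9853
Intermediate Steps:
y = -203 (y = -89 - 1*114 = -89 - 114 = -203)
(y + (6 + 6)**2)*(-167) = (-203 + (6 + 6)**2)*(-167) = (-203 + 12**2)*(-167) = (-203 + 144)*(-167) = -59*(-167) = 9853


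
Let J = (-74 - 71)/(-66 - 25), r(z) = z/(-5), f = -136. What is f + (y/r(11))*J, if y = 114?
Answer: -218786/1001 ≈ -218.57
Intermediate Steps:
r(z) = -z/5 (r(z) = z*(-⅕) = -z/5)
J = 145/91 (J = -145/(-91) = -145*(-1/91) = 145/91 ≈ 1.5934)
f + (y/r(11))*J = -136 + (114/((-⅕*11)))*(145/91) = -136 + (114/(-11/5))*(145/91) = -136 + (114*(-5/11))*(145/91) = -136 - 570/11*145/91 = -136 - 82650/1001 = -218786/1001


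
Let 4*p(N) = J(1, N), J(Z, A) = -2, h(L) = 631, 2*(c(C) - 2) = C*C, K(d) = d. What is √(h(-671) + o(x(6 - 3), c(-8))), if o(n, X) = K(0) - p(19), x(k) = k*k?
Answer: √2526/2 ≈ 25.130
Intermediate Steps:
c(C) = 2 + C²/2 (c(C) = 2 + (C*C)/2 = 2 + C²/2)
p(N) = -½ (p(N) = (¼)*(-2) = -½)
x(k) = k²
o(n, X) = ½ (o(n, X) = 0 - 1*(-½) = 0 + ½ = ½)
√(h(-671) + o(x(6 - 3), c(-8))) = √(631 + ½) = √(1263/2) = √2526/2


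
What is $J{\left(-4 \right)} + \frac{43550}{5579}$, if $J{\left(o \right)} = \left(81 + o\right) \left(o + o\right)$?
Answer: $- \frac{3393114}{5579} \approx -608.19$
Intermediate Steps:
$J{\left(o \right)} = 2 o \left(81 + o\right)$ ($J{\left(o \right)} = \left(81 + o\right) 2 o = 2 o \left(81 + o\right)$)
$J{\left(-4 \right)} + \frac{43550}{5579} = 2 \left(-4\right) \left(81 - 4\right) + \frac{43550}{5579} = 2 \left(-4\right) 77 + 43550 \cdot \frac{1}{5579} = -616 + \frac{43550}{5579} = - \frac{3393114}{5579}$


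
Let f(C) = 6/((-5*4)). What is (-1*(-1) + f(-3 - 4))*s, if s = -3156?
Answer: -11046/5 ≈ -2209.2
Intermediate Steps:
f(C) = -3/10 (f(C) = 6/(-20) = 6*(-1/20) = -3/10)
(-1*(-1) + f(-3 - 4))*s = (-1*(-1) - 3/10)*(-3156) = (1 - 3/10)*(-3156) = (7/10)*(-3156) = -11046/5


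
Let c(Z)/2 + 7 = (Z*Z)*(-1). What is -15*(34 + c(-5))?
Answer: 450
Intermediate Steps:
c(Z) = -14 - 2*Z² (c(Z) = -14 + 2*((Z*Z)*(-1)) = -14 + 2*(Z²*(-1)) = -14 + 2*(-Z²) = -14 - 2*Z²)
-15*(34 + c(-5)) = -15*(34 + (-14 - 2*(-5)²)) = -15*(34 + (-14 - 2*25)) = -15*(34 + (-14 - 50)) = -15*(34 - 64) = -15*(-30) = 450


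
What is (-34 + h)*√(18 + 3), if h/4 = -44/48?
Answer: -113*√21/3 ≈ -172.61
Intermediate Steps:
h = -11/3 (h = 4*(-44/48) = 4*(-44*1/48) = 4*(-11/12) = -11/3 ≈ -3.6667)
(-34 + h)*√(18 + 3) = (-34 - 11/3)*√(18 + 3) = -113*√21/3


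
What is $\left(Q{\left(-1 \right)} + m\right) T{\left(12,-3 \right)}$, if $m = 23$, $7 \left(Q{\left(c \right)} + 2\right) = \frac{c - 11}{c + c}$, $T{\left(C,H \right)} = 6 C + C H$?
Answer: $\frac{5508}{7} \approx 786.86$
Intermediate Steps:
$Q{\left(c \right)} = -2 + \frac{-11 + c}{14 c}$ ($Q{\left(c \right)} = -2 + \frac{\left(c - 11\right) \frac{1}{c + c}}{7} = -2 + \frac{\left(-11 + c\right) \frac{1}{2 c}}{7} = -2 + \frac{\frac{1}{2} \frac{1}{c} \left(-11 + c\right)}{7} = -2 + \frac{-11 + c}{14 c}$)
$\left(Q{\left(-1 \right)} + m\right) T{\left(12,-3 \right)} = \left(\frac{-11 - -27}{14 \left(-1\right)} + 23\right) 12 \left(6 - 3\right) = \left(\frac{1}{14} \left(-1\right) \left(-11 + 27\right) + 23\right) 12 \cdot 3 = \left(\frac{1}{14} \left(-1\right) 16 + 23\right) 36 = \left(- \frac{8}{7} + 23\right) 36 = \frac{153}{7} \cdot 36 = \frac{5508}{7}$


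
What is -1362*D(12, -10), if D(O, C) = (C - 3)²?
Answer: -230178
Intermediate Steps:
D(O, C) = (-3 + C)²
-1362*D(12, -10) = -1362*(-3 - 10)² = -1362*(-13)² = -1362*169 = -230178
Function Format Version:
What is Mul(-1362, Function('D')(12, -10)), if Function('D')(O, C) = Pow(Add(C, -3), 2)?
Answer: -230178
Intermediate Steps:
Function('D')(O, C) = Pow(Add(-3, C), 2)
Mul(-1362, Function('D')(12, -10)) = Mul(-1362, Pow(Add(-3, -10), 2)) = Mul(-1362, Pow(-13, 2)) = Mul(-1362, 169) = -230178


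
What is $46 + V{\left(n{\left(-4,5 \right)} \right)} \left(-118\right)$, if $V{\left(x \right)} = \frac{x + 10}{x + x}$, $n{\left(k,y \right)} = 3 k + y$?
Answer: $\frac{499}{7} \approx 71.286$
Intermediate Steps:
$n{\left(k,y \right)} = y + 3 k$
$V{\left(x \right)} = \frac{10 + x}{2 x}$
$46 + V{\left(n{\left(-4,5 \right)} \right)} \left(-118\right) = 46 + \frac{10 + \left(5 + 3 \left(-4\right)\right)}{2 \left(5 + 3 \left(-4\right)\right)} \left(-118\right) = 46 + \frac{10 + \left(5 - 12\right)}{2 \left(5 - 12\right)} \left(-118\right) = 46 + \frac{10 - 7}{2 \left(-7\right)} \left(-118\right) = 46 + \frac{1}{2} \left(- \frac{1}{7}\right) 3 \left(-118\right) = 46 - - \frac{177}{7} = 46 + \frac{177}{7} = \frac{499}{7}$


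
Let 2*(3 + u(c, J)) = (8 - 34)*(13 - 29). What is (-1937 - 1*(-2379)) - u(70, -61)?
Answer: 237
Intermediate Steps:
u(c, J) = 205 (u(c, J) = -3 + ((8 - 34)*(13 - 29))/2 = -3 + (-26*(-16))/2 = -3 + (1/2)*416 = -3 + 208 = 205)
(-1937 - 1*(-2379)) - u(70, -61) = (-1937 - 1*(-2379)) - 1*205 = (-1937 + 2379) - 205 = 442 - 205 = 237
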